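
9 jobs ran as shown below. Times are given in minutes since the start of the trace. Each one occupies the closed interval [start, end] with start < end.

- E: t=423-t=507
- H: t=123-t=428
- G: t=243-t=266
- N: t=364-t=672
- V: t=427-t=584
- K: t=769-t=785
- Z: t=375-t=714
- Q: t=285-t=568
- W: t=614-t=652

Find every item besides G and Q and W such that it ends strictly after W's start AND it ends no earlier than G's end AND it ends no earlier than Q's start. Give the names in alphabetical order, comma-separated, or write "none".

K, N, Z

Conditions: its end is strictly after W's start (X.end > t=614) AND its end is no earlier than G's end (X.end >= t=266) AND its end is no earlier than Q's start (X.end >= t=285).
E: end t=507 > t=614? ✗; end t=507 >= t=266? ✓; end t=507 >= t=285? ✓ → no.
H: end t=428 > t=614? ✗; end t=428 >= t=266? ✓; end t=428 >= t=285? ✓ → no.
K: end t=785 > t=614? ✓; end t=785 >= t=266? ✓; end t=785 >= t=285? ✓ → yes.
N: end t=672 > t=614? ✓; end t=672 >= t=266? ✓; end t=672 >= t=285? ✓ → yes.
V: end t=584 > t=614? ✗; end t=584 >= t=266? ✓; end t=584 >= t=285? ✓ → no.
Z: end t=714 > t=614? ✓; end t=714 >= t=266? ✓; end t=714 >= t=285? ✓ → yes.
Result: K, N, Z.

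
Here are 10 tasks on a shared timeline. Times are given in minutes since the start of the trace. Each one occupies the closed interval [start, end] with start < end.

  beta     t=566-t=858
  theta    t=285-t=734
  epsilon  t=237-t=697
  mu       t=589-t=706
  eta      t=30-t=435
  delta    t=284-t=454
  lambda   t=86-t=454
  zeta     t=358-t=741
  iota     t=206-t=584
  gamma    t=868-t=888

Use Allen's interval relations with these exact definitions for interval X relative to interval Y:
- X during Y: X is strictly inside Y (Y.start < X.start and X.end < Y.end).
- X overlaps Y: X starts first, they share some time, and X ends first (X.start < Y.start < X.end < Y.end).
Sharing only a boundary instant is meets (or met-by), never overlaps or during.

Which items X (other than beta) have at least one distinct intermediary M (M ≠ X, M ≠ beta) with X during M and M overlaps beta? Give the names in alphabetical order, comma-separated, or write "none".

Target beta = [t=566, t=858].
Intermediaries M with M overlaps beta: epsilon, iota, theta, zeta.
Via epsilon — items with X during epsilon: delta.
Via iota — items with X during iota: delta.
Via theta — items with X during theta: mu.
Via zeta — items with X during zeta: mu.
Union: delta, mu.

delta, mu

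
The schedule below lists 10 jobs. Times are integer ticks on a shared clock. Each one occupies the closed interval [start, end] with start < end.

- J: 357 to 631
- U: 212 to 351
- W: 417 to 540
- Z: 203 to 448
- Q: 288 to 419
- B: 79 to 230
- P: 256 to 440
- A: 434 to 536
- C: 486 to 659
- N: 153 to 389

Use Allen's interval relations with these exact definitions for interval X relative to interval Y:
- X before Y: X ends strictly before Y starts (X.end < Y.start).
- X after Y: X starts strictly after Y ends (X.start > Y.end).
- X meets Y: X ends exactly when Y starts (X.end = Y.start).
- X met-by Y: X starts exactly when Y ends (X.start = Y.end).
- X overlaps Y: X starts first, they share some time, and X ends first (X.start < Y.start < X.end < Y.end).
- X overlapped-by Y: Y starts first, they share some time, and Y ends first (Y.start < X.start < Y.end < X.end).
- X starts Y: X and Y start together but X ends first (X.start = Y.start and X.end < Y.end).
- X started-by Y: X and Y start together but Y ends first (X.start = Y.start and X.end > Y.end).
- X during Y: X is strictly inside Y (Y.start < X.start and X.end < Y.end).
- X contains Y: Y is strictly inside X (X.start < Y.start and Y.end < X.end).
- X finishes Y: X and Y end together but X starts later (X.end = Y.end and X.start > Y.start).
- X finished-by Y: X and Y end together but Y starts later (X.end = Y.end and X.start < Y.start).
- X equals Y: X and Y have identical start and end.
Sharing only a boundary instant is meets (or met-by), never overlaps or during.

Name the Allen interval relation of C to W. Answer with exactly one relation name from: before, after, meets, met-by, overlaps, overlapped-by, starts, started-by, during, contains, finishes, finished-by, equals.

overlapped-by

C = [486, 659]; W = [417, 540].
Compare endpoints: C.start > W.start, C.start < W.end, C.end > W.start, C.end > W.end.
That pattern is 'overlapped-by'.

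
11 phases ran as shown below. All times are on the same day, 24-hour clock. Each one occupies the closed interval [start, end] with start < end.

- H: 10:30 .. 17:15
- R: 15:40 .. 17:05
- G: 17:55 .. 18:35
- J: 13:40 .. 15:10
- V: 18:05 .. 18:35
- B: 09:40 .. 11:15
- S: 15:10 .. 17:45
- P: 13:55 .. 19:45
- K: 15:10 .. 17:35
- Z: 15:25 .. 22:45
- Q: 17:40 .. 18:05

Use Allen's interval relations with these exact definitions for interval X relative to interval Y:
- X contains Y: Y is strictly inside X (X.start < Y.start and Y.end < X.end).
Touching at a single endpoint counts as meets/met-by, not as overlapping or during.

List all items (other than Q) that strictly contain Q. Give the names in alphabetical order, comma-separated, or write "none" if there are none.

Target Q = [17:40, 18:05].
B [09:40, 11:15] → before → no.
G [17:55, 18:35] → overlapped-by → no.
H [10:30, 17:15] → before → no.
J [13:40, 15:10] → before → no.
K [15:10, 17:35] → before → no.
P [13:55, 19:45] → contains → yes.
R [15:40, 17:05] → before → no.
S [15:10, 17:45] → overlaps → no.
V [18:05, 18:35] → met-by → no.
Z [15:25, 22:45] → contains → yes.
Result: P, Z.

P, Z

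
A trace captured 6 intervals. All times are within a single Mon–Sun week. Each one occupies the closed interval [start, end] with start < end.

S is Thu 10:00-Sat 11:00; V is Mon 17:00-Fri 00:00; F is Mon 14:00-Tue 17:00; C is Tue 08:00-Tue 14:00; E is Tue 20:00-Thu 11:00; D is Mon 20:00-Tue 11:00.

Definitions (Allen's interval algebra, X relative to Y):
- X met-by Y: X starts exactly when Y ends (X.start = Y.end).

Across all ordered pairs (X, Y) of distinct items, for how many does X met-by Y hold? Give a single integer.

Checking all 30 ordered pairs for relation 'met-by'; matching pairs in alphabetical order:
No pair satisfies it.
Count: 0.

0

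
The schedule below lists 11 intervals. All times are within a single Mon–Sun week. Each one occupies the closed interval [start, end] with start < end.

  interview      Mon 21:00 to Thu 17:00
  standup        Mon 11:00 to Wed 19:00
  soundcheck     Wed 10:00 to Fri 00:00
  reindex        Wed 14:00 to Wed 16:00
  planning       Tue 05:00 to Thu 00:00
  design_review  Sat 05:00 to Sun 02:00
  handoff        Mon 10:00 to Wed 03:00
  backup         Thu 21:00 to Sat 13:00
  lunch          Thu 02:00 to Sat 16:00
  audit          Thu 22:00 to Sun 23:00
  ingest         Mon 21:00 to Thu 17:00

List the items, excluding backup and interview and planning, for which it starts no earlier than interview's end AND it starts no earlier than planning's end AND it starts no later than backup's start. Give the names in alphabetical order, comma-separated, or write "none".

Conditions: its start is no earlier than interview's end (X.start >= Thu 17:00) AND its start is no earlier than planning's end (X.start >= Thu 00:00) AND its start is no later than backup's start (X.start <= Thu 21:00).
audit: start Thu 22:00 >= Thu 17:00? ✓; start Thu 22:00 >= Thu 00:00? ✓; start Thu 22:00 <= Thu 21:00? ✗ → no.
design_review: start Sat 05:00 >= Thu 17:00? ✓; start Sat 05:00 >= Thu 00:00? ✓; start Sat 05:00 <= Thu 21:00? ✗ → no.
handoff: start Mon 10:00 >= Thu 17:00? ✗; start Mon 10:00 >= Thu 00:00? ✗; start Mon 10:00 <= Thu 21:00? ✓ → no.
ingest: start Mon 21:00 >= Thu 17:00? ✗; start Mon 21:00 >= Thu 00:00? ✗; start Mon 21:00 <= Thu 21:00? ✓ → no.
lunch: start Thu 02:00 >= Thu 17:00? ✗; start Thu 02:00 >= Thu 00:00? ✓; start Thu 02:00 <= Thu 21:00? ✓ → no.
reindex: start Wed 14:00 >= Thu 17:00? ✗; start Wed 14:00 >= Thu 00:00? ✗; start Wed 14:00 <= Thu 21:00? ✓ → no.
soundcheck: start Wed 10:00 >= Thu 17:00? ✗; start Wed 10:00 >= Thu 00:00? ✗; start Wed 10:00 <= Thu 21:00? ✓ → no.
standup: start Mon 11:00 >= Thu 17:00? ✗; start Mon 11:00 >= Thu 00:00? ✗; start Mon 11:00 <= Thu 21:00? ✓ → no.
Result: none.

none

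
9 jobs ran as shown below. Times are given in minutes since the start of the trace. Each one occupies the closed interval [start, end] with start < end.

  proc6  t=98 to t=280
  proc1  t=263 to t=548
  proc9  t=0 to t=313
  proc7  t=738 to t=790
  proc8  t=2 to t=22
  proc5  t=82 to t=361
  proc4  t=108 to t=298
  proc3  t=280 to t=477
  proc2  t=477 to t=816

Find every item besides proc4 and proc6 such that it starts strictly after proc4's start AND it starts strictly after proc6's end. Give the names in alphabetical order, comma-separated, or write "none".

proc2, proc7

Conditions: its start is strictly after proc4's start (X.start > t=108) AND its start is strictly after proc6's end (X.start > t=280).
proc1: start t=263 > t=108? ✓; start t=263 > t=280? ✗ → no.
proc2: start t=477 > t=108? ✓; start t=477 > t=280? ✓ → yes.
proc3: start t=280 > t=108? ✓; start t=280 > t=280? ✗ → no.
proc5: start t=82 > t=108? ✗; start t=82 > t=280? ✗ → no.
proc7: start t=738 > t=108? ✓; start t=738 > t=280? ✓ → yes.
proc8: start t=2 > t=108? ✗; start t=2 > t=280? ✗ → no.
proc9: start t=0 > t=108? ✗; start t=0 > t=280? ✗ → no.
Result: proc2, proc7.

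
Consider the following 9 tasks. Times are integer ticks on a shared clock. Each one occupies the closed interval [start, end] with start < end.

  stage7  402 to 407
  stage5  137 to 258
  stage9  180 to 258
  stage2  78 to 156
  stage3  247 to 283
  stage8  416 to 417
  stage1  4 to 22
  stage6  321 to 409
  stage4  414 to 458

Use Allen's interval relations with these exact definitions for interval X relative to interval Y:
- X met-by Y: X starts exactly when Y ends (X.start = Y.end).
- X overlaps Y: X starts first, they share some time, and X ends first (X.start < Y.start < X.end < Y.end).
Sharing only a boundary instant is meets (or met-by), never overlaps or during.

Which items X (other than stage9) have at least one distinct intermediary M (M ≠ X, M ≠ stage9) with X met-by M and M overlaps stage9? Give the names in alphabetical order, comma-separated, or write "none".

none

Target stage9 = [180, 258].
Intermediaries M with M overlaps stage9: none.
Union: none.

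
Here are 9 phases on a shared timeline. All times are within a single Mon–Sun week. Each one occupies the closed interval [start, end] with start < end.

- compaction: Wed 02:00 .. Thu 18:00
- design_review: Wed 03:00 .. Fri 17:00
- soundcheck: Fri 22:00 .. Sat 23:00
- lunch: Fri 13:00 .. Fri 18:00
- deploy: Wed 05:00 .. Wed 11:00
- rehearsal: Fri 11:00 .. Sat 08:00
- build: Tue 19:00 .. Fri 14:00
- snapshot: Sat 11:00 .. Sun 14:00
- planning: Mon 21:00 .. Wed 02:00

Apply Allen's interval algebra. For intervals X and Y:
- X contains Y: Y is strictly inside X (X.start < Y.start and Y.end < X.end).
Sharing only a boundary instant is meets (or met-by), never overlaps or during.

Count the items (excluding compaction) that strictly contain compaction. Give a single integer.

1

Target compaction = [Wed 02:00, Thu 18:00].
build [Tue 19:00, Fri 14:00] → contains → counts.
deploy [Wed 05:00, Wed 11:00] → during → no.
design_review [Wed 03:00, Fri 17:00] → overlapped-by → no.
lunch [Fri 13:00, Fri 18:00] → after → no.
planning [Mon 21:00, Wed 02:00] → meets → no.
rehearsal [Fri 11:00, Sat 08:00] → after → no.
snapshot [Sat 11:00, Sun 14:00] → after → no.
soundcheck [Fri 22:00, Sat 23:00] → after → no.
Total: 1.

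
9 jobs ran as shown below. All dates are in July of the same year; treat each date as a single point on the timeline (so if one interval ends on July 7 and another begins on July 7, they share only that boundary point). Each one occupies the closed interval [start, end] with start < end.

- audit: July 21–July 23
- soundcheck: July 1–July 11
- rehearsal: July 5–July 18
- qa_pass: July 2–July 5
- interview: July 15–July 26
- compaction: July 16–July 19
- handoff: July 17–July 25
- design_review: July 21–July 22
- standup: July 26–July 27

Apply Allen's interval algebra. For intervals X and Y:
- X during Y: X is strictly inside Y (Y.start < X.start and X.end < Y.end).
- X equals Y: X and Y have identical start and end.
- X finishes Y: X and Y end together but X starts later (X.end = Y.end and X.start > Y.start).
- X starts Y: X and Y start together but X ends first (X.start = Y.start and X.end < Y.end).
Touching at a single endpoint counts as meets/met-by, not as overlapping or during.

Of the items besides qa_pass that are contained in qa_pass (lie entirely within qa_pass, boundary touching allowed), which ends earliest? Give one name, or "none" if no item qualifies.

none

Target qa_pass = [July 2, July 5].
audit [July 21, July 23] → after → excluded.
compaction [July 16, July 19] → after → excluded.
design_review [July 21, July 22] → after → excluded.
handoff [July 17, July 25] → after → excluded.
interview [July 15, July 26] → after → excluded.
rehearsal [July 5, July 18] → met-by → excluded.
soundcheck [July 1, July 11] → contains → excluded.
standup [July 26, July 27] → after → excluded.
No candidates → none.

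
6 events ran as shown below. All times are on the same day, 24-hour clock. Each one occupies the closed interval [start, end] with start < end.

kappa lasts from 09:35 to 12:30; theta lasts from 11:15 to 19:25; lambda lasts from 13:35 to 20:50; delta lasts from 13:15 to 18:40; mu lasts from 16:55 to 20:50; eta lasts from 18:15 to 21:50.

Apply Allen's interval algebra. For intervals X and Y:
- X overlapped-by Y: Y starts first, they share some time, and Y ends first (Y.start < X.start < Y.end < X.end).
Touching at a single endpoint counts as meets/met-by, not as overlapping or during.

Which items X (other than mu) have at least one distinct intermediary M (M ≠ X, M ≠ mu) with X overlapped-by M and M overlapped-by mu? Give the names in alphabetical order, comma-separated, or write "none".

Target mu = [16:55, 20:50].
Intermediaries M with M overlapped-by mu: eta.
Via eta — items with X overlapped-by eta: none.
Union: none.

none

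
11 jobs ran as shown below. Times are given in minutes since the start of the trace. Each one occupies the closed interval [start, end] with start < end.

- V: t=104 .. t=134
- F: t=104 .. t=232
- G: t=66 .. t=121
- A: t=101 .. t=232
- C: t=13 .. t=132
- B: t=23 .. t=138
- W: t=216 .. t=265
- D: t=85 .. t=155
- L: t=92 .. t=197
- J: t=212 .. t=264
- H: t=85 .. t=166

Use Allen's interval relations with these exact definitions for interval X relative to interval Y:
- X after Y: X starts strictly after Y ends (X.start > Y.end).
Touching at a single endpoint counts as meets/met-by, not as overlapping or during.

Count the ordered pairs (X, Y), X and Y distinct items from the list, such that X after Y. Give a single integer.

Checking all 110 ordered pairs for relation 'after'; matching pairs in alphabetical order:
(J, B): J after B ✓
(J, C): J after C ✓
(J, D): J after D ✓
(J, G): J after G ✓
(J, H): J after H ✓
(J, L): J after L ✓
(J, V): J after V ✓
(W, B): W after B ✓
(W, C): W after C ✓
(W, D): W after D ✓
(W, G): W after G ✓
(W, H): W after H ✓
(W, L): W after L ✓
(W, V): W after V ✓
Count: 14.

14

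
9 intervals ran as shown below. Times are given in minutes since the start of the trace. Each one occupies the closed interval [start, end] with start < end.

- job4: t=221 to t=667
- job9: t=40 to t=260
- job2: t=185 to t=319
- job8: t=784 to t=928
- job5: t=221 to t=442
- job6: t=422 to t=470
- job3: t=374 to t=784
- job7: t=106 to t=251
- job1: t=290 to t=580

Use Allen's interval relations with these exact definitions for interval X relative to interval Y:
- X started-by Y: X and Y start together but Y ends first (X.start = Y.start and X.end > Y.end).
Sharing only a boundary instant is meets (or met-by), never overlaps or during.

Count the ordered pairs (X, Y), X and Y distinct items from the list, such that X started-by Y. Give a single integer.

1

Checking all 72 ordered pairs for relation 'started-by'; matching pairs in alphabetical order:
(job4, job5): job4 started-by job5 ✓
Count: 1.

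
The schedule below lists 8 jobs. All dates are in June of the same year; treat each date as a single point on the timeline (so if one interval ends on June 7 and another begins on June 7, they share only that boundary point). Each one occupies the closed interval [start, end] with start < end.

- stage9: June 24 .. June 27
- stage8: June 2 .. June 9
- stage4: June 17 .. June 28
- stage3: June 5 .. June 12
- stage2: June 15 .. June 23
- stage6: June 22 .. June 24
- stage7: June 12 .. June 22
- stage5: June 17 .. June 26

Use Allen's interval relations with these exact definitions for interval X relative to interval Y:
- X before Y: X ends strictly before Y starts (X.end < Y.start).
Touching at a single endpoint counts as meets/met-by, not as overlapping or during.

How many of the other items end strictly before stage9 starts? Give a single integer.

Target stage9 = [June 24, June 27].
stage2 [June 15, June 23] → before → counts.
stage3 [June 5, June 12] → before → counts.
stage4 [June 17, June 28] → contains → no.
stage5 [June 17, June 26] → overlaps → no.
stage6 [June 22, June 24] → meets → no.
stage7 [June 12, June 22] → before → counts.
stage8 [June 2, June 9] → before → counts.
Total: 4.

4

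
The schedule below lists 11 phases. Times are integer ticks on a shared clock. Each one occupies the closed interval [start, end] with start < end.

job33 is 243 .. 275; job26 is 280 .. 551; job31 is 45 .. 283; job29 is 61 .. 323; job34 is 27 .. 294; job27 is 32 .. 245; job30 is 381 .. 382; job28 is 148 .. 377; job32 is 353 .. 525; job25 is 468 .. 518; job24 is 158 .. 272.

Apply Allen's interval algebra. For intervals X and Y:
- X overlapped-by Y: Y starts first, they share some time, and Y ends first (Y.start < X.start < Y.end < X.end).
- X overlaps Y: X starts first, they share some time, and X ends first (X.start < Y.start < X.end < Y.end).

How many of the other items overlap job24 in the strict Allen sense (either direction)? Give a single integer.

Target job24 = [158, 272].
job25 [468, 518] → after → no.
job26 [280, 551] → after → no.
job27 [32, 245] → overlaps → counts.
job28 [148, 377] → contains → no.
job29 [61, 323] → contains → no.
job30 [381, 382] → after → no.
job31 [45, 283] → contains → no.
job32 [353, 525] → after → no.
job33 [243, 275] → overlapped-by → counts.
job34 [27, 294] → contains → no.
Total: 2.

2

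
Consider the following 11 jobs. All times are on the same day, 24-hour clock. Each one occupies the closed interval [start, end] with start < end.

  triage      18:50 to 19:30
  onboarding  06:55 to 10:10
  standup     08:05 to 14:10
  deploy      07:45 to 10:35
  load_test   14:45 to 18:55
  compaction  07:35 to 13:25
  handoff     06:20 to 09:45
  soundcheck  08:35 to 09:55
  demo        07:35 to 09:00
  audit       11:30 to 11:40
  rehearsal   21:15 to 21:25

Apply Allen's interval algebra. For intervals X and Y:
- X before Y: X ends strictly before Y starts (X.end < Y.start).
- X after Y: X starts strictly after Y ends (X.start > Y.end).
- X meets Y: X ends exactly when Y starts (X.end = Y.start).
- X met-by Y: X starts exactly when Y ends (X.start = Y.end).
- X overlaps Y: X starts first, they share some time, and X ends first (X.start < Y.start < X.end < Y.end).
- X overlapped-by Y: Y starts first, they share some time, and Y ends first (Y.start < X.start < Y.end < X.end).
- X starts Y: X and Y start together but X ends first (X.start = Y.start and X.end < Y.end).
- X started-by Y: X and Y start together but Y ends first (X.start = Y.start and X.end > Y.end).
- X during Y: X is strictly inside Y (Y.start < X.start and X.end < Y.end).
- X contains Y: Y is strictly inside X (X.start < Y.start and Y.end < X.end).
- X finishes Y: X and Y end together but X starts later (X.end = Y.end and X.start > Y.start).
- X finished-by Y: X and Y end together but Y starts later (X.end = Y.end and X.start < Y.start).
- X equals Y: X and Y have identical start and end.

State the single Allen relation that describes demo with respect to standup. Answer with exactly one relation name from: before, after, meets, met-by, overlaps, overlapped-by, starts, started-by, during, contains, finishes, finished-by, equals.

demo = [07:35, 09:00]; standup = [08:05, 14:10].
Compare endpoints: demo.start < standup.start, demo.start < standup.end, demo.end > standup.start, demo.end < standup.end.
That pattern is 'overlaps'.

overlaps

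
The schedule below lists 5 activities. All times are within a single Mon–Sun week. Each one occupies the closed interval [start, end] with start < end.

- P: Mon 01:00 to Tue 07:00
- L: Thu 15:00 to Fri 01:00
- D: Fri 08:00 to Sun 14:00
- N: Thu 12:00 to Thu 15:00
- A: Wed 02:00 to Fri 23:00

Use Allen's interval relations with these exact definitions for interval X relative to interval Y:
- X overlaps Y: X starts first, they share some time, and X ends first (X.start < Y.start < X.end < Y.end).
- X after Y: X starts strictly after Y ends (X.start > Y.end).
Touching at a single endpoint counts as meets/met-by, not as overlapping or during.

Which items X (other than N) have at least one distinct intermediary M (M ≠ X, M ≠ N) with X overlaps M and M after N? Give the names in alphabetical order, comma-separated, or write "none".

Target N = [Thu 12:00, Thu 15:00].
Intermediaries M with M after N: D.
Via D — items with X overlaps D: A.
Union: A.

A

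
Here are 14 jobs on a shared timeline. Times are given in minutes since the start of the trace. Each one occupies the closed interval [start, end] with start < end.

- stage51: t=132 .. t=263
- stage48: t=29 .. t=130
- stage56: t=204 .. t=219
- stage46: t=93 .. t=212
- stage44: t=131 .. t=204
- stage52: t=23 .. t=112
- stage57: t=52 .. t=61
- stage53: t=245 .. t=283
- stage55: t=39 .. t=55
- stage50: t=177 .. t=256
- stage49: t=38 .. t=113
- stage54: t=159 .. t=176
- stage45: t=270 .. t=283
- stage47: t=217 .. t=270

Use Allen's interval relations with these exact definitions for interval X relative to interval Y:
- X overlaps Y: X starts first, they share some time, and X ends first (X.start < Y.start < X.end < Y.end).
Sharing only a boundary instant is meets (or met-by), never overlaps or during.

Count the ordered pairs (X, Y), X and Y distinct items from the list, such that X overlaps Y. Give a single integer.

17

Checking all 182 ordered pairs for relation 'overlaps'; matching pairs in alphabetical order:
(stage44, stage50): stage44 overlaps stage50 ✓
(stage44, stage51): stage44 overlaps stage51 ✓
(stage46, stage50): stage46 overlaps stage50 ✓
(stage46, stage51): stage46 overlaps stage51 ✓
(stage46, stage56): stage46 overlaps stage56 ✓
(stage47, stage53): stage47 overlaps stage53 ✓
(stage48, stage46): stage48 overlaps stage46 ✓
(stage49, stage46): stage49 overlaps stage46 ✓
(stage50, stage47): stage50 overlaps stage47 ✓
(stage50, stage53): stage50 overlaps stage53 ✓
(stage51, stage47): stage51 overlaps stage47 ✓
(stage51, stage53): stage51 overlaps stage53 ✓
(stage52, stage46): stage52 overlaps stage46 ✓
(stage52, stage48): stage52 overlaps stage48 ✓
(stage52, stage49): stage52 overlaps stage49 ✓
(stage55, stage57): stage55 overlaps stage57 ✓
(stage56, stage47): stage56 overlaps stage47 ✓
Count: 17.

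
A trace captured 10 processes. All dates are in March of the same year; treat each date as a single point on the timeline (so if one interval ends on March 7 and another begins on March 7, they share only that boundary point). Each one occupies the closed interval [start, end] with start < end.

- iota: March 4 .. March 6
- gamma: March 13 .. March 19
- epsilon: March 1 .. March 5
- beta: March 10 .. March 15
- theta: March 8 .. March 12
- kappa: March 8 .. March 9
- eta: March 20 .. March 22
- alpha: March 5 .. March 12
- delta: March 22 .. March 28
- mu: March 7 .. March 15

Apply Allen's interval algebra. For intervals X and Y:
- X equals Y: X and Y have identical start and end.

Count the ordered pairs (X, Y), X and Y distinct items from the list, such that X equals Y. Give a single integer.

0

Checking all 90 ordered pairs for relation 'equals'; matching pairs in alphabetical order:
No pair satisfies it.
Count: 0.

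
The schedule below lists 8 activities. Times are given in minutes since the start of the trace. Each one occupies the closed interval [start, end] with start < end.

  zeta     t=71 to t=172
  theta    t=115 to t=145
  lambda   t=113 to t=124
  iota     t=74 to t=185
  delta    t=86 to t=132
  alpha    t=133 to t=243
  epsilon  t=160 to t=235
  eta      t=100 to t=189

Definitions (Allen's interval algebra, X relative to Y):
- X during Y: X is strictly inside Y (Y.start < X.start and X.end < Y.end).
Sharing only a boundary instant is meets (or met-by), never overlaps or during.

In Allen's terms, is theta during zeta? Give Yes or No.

theta = [t=115, t=145], zeta = [t=71, t=172].
Actual relation of theta to zeta: during.
Asked whether 'during' holds → Yes.

Yes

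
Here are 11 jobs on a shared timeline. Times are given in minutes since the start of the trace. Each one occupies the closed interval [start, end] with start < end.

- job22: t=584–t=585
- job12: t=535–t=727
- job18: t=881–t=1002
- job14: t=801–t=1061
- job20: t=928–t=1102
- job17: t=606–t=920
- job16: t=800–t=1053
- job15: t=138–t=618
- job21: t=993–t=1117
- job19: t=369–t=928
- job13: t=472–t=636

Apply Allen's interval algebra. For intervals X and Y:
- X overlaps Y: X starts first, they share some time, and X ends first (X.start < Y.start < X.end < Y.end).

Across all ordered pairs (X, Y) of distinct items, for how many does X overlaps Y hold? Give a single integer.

Checking all 110 ordered pairs for relation 'overlaps'; matching pairs in alphabetical order:
(job12, job17): job12 overlaps job17 ✓
(job13, job12): job13 overlaps job12 ✓
(job13, job17): job13 overlaps job17 ✓
(job14, job20): job14 overlaps job20 ✓
(job14, job21): job14 overlaps job21 ✓
(job15, job12): job15 overlaps job12 ✓
(job15, job13): job15 overlaps job13 ✓
(job15, job17): job15 overlaps job17 ✓
(job15, job19): job15 overlaps job19 ✓
(job16, job14): job16 overlaps job14 ✓
(job16, job20): job16 overlaps job20 ✓
(job16, job21): job16 overlaps job21 ✓
(job17, job14): job17 overlaps job14 ✓
(job17, job16): job17 overlaps job16 ✓
(job17, job18): job17 overlaps job18 ✓
(job18, job20): job18 overlaps job20 ✓
(job18, job21): job18 overlaps job21 ✓
(job19, job14): job19 overlaps job14 ✓
(job19, job16): job19 overlaps job16 ✓
(job19, job18): job19 overlaps job18 ✓
(job20, job21): job20 overlaps job21 ✓
Count: 21.

21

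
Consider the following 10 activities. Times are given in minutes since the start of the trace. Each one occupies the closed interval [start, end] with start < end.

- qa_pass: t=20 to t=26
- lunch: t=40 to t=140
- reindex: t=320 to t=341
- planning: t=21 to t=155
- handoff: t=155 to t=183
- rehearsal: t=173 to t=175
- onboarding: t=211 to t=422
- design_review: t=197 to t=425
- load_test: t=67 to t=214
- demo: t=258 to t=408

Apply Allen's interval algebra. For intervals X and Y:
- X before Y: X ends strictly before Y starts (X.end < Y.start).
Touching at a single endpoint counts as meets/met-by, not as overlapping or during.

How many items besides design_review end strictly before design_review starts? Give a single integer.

5

Target design_review = [t=197, t=425].
demo [t=258, t=408] → during → no.
handoff [t=155, t=183] → before → counts.
load_test [t=67, t=214] → overlaps → no.
lunch [t=40, t=140] → before → counts.
onboarding [t=211, t=422] → during → no.
planning [t=21, t=155] → before → counts.
qa_pass [t=20, t=26] → before → counts.
rehearsal [t=173, t=175] → before → counts.
reindex [t=320, t=341] → during → no.
Total: 5.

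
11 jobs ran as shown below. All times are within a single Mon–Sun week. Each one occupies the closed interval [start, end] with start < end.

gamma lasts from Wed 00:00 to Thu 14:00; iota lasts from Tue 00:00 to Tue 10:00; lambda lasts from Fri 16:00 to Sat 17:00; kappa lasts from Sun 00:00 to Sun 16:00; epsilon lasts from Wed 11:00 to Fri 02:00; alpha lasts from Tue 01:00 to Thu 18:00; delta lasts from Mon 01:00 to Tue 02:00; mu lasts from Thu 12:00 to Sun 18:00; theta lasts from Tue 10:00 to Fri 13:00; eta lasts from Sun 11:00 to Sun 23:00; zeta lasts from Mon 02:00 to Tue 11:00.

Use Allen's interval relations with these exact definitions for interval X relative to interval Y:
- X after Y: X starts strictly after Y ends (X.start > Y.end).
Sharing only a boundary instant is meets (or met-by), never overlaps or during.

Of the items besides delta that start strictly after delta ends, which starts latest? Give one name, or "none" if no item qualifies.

Target delta = [Mon 01:00, Tue 02:00].
alpha [Tue 01:00, Thu 18:00] → overlapped-by → excluded.
epsilon [Wed 11:00, Fri 02:00] → after → candidate.
eta [Sun 11:00, Sun 23:00] → after → candidate.
gamma [Wed 00:00, Thu 14:00] → after → candidate.
iota [Tue 00:00, Tue 10:00] → overlapped-by → excluded.
kappa [Sun 00:00, Sun 16:00] → after → candidate.
lambda [Fri 16:00, Sat 17:00] → after → candidate.
mu [Thu 12:00, Sun 18:00] → after → candidate.
theta [Tue 10:00, Fri 13:00] → after → candidate.
zeta [Mon 02:00, Tue 11:00] → overlapped-by → excluded.
Among candidates, latest start is Sun 11:00 → eta.

eta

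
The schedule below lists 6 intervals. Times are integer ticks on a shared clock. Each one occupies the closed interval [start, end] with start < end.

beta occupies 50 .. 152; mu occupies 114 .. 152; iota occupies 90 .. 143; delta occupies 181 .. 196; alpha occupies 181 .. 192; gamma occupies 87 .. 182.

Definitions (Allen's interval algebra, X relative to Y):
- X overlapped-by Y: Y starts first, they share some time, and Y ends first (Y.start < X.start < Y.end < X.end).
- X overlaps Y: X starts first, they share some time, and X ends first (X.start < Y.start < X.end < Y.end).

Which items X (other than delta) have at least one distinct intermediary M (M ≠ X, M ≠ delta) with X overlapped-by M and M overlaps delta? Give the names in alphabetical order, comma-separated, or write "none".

alpha

Target delta = [181, 196].
Intermediaries M with M overlaps delta: gamma.
Via gamma — items with X overlapped-by gamma: alpha.
Union: alpha.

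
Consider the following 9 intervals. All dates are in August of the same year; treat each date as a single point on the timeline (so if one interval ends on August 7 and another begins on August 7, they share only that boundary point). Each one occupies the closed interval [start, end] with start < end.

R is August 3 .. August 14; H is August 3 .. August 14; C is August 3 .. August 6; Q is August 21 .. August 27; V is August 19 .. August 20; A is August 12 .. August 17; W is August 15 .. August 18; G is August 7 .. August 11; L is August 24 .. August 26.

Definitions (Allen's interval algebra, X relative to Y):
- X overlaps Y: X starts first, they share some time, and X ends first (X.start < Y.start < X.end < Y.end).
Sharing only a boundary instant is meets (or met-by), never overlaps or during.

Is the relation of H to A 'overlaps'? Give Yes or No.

Yes

H = [August 3, August 14], A = [August 12, August 17].
Actual relation of H to A: overlaps.
Asked whether 'overlaps' holds → Yes.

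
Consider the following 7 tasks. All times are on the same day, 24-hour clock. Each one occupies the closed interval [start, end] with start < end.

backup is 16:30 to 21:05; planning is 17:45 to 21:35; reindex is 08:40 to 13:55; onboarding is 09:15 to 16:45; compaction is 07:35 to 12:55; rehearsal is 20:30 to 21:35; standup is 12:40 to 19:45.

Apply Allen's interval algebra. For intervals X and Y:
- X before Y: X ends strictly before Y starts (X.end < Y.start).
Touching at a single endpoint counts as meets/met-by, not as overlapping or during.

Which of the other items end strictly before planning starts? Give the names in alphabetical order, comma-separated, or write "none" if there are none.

compaction, onboarding, reindex

Target planning = [17:45, 21:35].
backup [16:30, 21:05] → overlaps → no.
compaction [07:35, 12:55] → before → yes.
onboarding [09:15, 16:45] → before → yes.
rehearsal [20:30, 21:35] → finishes → no.
reindex [08:40, 13:55] → before → yes.
standup [12:40, 19:45] → overlaps → no.
Result: compaction, onboarding, reindex.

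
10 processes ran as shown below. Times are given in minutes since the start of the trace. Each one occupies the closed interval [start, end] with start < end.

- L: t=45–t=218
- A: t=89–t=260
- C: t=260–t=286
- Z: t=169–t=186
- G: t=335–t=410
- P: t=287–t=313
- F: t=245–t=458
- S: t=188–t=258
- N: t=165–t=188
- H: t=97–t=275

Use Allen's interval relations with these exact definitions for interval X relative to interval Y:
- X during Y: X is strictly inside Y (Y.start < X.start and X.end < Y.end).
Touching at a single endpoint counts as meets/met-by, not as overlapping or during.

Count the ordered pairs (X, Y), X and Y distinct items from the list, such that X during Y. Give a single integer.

12

Checking all 90 ordered pairs for relation 'during'; matching pairs in alphabetical order:
(C, F): C during F ✓
(G, F): G during F ✓
(N, A): N during A ✓
(N, H): N during H ✓
(N, L): N during L ✓
(P, F): P during F ✓
(S, A): S during A ✓
(S, H): S during H ✓
(Z, A): Z during A ✓
(Z, H): Z during H ✓
(Z, L): Z during L ✓
(Z, N): Z during N ✓
Count: 12.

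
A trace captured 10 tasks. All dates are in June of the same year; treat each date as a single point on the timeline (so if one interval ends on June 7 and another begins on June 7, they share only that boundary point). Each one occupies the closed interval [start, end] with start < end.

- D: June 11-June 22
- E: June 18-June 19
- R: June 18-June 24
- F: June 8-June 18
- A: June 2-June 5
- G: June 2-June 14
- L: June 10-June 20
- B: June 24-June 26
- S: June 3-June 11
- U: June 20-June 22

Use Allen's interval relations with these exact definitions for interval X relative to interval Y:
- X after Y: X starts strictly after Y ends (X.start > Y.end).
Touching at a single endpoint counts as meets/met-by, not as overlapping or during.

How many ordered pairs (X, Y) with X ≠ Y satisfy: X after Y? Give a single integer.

Checking all 90 ordered pairs for relation 'after'; matching pairs in alphabetical order:
(B, A): B after A ✓
(B, D): B after D ✓
(B, E): B after E ✓
(B, F): B after F ✓
(B, G): B after G ✓
(B, L): B after L ✓
(B, S): B after S ✓
(B, U): B after U ✓
(D, A): D after A ✓
(E, A): E after A ✓
(E, G): E after G ✓
(E, S): E after S ✓
(F, A): F after A ✓
(L, A): L after A ✓
(R, A): R after A ✓
(R, G): R after G ✓
(R, S): R after S ✓
(U, A): U after A ✓
(U, E): U after E ✓
(U, F): U after F ✓
(U, G): U after G ✓
(U, S): U after S ✓
Count: 22.

22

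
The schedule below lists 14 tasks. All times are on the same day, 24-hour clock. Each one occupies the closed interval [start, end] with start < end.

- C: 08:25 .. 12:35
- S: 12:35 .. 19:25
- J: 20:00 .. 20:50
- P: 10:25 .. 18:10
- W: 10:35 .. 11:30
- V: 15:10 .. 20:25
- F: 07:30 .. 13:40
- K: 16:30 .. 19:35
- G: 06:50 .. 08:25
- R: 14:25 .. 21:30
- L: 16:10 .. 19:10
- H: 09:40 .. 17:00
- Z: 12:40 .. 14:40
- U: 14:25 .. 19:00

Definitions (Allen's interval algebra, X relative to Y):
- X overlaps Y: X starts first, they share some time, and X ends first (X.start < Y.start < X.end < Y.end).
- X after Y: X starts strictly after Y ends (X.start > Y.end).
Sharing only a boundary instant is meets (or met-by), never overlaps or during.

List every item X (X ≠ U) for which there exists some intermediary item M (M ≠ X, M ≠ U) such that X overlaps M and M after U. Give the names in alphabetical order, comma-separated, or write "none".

V

Target U = [14:25, 19:00].
Intermediaries M with M after U: J.
Via J — items with X overlaps J: V.
Union: V.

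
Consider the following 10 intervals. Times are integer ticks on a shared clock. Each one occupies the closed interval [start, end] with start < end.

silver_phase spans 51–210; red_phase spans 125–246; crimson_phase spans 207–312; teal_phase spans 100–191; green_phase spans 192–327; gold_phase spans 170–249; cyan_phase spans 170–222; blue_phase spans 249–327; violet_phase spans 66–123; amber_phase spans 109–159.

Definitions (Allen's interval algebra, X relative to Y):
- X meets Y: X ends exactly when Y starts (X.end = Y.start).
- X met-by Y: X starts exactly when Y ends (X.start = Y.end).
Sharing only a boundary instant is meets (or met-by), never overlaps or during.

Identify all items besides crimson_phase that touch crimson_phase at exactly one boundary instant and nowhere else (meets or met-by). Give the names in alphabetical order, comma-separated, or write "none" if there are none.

Target crimson_phase = [207, 312].
amber_phase [109, 159] → before → no.
blue_phase [249, 327] → overlapped-by → no.
cyan_phase [170, 222] → overlaps → no.
gold_phase [170, 249] → overlaps → no.
green_phase [192, 327] → contains → no.
red_phase [125, 246] → overlaps → no.
silver_phase [51, 210] → overlaps → no.
teal_phase [100, 191] → before → no.
violet_phase [66, 123] → before → no.
Result: none.

none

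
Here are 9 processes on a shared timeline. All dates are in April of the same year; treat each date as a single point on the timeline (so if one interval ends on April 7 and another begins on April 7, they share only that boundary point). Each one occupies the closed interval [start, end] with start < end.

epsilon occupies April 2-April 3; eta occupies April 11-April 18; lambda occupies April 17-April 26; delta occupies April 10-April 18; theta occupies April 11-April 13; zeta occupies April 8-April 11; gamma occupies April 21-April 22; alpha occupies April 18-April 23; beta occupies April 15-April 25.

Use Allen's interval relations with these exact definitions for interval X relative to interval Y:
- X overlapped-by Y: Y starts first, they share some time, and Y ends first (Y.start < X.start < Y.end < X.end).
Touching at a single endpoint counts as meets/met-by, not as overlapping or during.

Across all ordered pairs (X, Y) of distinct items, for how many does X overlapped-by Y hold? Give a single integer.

6

Checking all 72 ordered pairs for relation 'overlapped-by'; matching pairs in alphabetical order:
(beta, delta): beta overlapped-by delta ✓
(beta, eta): beta overlapped-by eta ✓
(delta, zeta): delta overlapped-by zeta ✓
(lambda, beta): lambda overlapped-by beta ✓
(lambda, delta): lambda overlapped-by delta ✓
(lambda, eta): lambda overlapped-by eta ✓
Count: 6.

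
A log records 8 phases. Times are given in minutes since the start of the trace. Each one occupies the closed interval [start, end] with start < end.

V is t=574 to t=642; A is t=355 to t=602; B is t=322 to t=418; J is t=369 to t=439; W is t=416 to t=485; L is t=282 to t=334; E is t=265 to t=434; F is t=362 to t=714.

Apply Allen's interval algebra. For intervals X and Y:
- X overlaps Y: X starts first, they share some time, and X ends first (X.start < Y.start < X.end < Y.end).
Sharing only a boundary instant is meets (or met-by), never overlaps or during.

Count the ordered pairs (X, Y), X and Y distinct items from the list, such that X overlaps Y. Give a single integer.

12

Checking all 56 ordered pairs for relation 'overlaps'; matching pairs in alphabetical order:
(A, F): A overlaps F ✓
(A, V): A overlaps V ✓
(B, A): B overlaps A ✓
(B, F): B overlaps F ✓
(B, J): B overlaps J ✓
(B, W): B overlaps W ✓
(E, A): E overlaps A ✓
(E, F): E overlaps F ✓
(E, J): E overlaps J ✓
(E, W): E overlaps W ✓
(J, W): J overlaps W ✓
(L, B): L overlaps B ✓
Count: 12.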